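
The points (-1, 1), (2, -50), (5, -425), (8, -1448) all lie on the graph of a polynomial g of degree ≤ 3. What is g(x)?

Using the Lagrange interpolation formula with nodes -1, 2, 5, 8:
  L_0(x) = (x - 2)(x - 5)(x - 8) / -162
  L_1(x) = (x + 1)(x - 5)(x - 8) / 54
  L_2(x) = (x + 1)(x - 2)(x - 8) / -54
  L_3(x) = (x + 1)(x - 2)(x - 5) / 162
Then g(x) = 1·L_0(x) - 50·L_1(x) - 425·L_2(x) - 1448·L_3(x).
Expanding and collecting terms gives g(x) = -2x^3 - 6x^2 - 5x.
Check: g(8) = -1448. ✓

g(x) = -2x^3 - 6x^2 - 5x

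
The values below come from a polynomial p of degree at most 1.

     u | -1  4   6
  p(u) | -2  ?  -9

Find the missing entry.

-7

The 2 known points determine the degree-1 polynomial uniquely.
Write p(u) = au + b. Substituting each data point gives a linear system:
  -a + b = -2
  6a + b = -9
Solving the system yields a = -1, b = -3.
So p(u) = -u - 3.
Then p(4) = -7.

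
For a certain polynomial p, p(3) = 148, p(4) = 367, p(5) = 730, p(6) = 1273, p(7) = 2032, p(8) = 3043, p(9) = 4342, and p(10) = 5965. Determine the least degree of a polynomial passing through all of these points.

3

Forward differences of the values at x = 3, 4, 5, 6, 7, 8, 9, 10:
  p  : 148  367  730  1273  2032  3043  4342  5965
  Δ  : 219  363  543  759  1011  1299  1623
  Δ^2: 144  180  216  252  288  324
  Δ^3: 36  36  36  36  36
  Δ^4: 0  0  0  0
  Δ^5: 0  0  0
  Δ^6: 0  0
  Δ^7: 0
The third differences are constant (36) and nonzero, while all higher differences vanish, so the minimal degree is 3.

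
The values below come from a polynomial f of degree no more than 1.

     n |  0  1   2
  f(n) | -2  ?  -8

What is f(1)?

-5

On equispaced nodes a degree-1 polynomial has vanishing second forward difference, so
  f(0) - 2·f(1) + f(2) = 0.
Substituting the known values and solving for f(1):
  -2·f(1) = 10
  f(1) = -5.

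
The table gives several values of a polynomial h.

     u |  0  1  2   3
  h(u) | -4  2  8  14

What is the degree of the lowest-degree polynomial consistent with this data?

Forward differences of the values at u = 0, 1, 2, 3:
  h  : -4  2  8  14
  Δ  : 6  6  6
  Δ^2: 0  0
  Δ^3: 0
The first differences are constant (6) and nonzero, while all higher differences vanish, so the minimal degree is 1.

1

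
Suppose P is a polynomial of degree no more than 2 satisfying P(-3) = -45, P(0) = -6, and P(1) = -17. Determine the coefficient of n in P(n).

-5

Write P(n) = an^2 + bn + c. Substituting each data point gives a linear system:
  9a - 3b + c = -45
  c = -6
  a + b + c = -17
Solving the system yields a = -6, b = -5, c = -6.
So P(n) = -6n² - 5n - 6.
The coefficient of n is -5.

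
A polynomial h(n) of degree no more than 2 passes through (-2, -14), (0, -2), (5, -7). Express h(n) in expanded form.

h(n) = -n^2 + 4n - 2

Using the Lagrange interpolation formula with nodes -2, 0, 5:
  L_0(n) = n(n - 5) / 14
  L_1(n) = (n + 2)(n - 5) / -10
  L_2(n) = (n + 2)n / 35
Then h(n) = -14·L_0(n) - 2·L_1(n) - 7·L_2(n).
Expanding and collecting terms gives h(n) = -n^2 + 4n - 2.
Check: h(5) = -7. ✓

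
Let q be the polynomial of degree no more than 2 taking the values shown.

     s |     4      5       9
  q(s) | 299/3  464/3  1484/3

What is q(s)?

q(s) = 6s^2 + s - 1/3

Write q(s) = as^2 + bs + c. Substituting each data point gives a linear system:
  16a + 4b + c = 299/3
  25a + 5b + c = 464/3
  81a + 9b + c = 1484/3
Solving the system yields a = 6, b = 1, c = -1/3.
So q(s) = 6s² + s - 1/3.
Check: q(9) = 1484/3. ✓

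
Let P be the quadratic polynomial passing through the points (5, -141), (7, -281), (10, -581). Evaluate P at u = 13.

Write P(u) = au^2 + bu + c. Substituting each data point gives a linear system:
  25a + 5b + c = -141
  49a + 7b + c = -281
  100a + 10b + c = -581
Solving the system yields a = -6, b = 2, c = -1.
So P(u) = -6u² + 2u - 1.
Then P(13) = -989.

-989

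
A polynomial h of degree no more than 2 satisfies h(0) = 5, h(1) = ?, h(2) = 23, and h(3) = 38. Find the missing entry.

12

On equispaced nodes a degree-2 polynomial has vanishing third forward difference, so
  - h(0) + 3·h(1) - 3·h(2) + h(3) = 0.
Substituting the known values and solving for h(1):
  3·h(1) = 36
  h(1) = 12.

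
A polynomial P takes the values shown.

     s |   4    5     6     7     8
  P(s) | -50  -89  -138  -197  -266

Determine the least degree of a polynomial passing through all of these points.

2

Forward differences of the values at s = 4, 5, 6, 7, 8:
  P  : -50  -89  -138  -197  -266
  Δ  : -39  -49  -59  -69
  Δ^2: -10  -10  -10
  Δ^3: 0  0
  Δ^4: 0
The second differences are constant (-10) and nonzero, while all higher differences vanish, so the minimal degree is 2.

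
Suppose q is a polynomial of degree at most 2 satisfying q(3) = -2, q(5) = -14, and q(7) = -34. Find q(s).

Using the Lagrange interpolation formula with nodes 3, 5, 7:
  L_0(s) = (s - 5)(s - 7) / 8
  L_1(s) = (s - 3)(s - 7) / -4
  L_2(s) = (s - 3)(s - 5) / 8
Then q(s) = -2·L_0(s) - 14·L_1(s) - 34·L_2(s).
Expanding and collecting terms gives q(s) = -s^2 + 2s + 1.
Check: q(3) = -2. ✓

q(s) = -s^2 + 2s + 1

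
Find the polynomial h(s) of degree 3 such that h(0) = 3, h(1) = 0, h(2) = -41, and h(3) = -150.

Write h(s) = as^3 + bs^2 + cs + d. Substituting each data point gives a linear system:
  d = 3
  a + b + c + d = 0
  8a + 4b + 2c + d = -41
  27a + 9b + 3c + d = -150
Solving the system yields a = -5, b = -4, c = 6, d = 3.
So h(s) = -5s³ - 4s² + 6s + 3.
Check: h(0) = 3. ✓

h(s) = -5s^3 - 4s^2 + 6s + 3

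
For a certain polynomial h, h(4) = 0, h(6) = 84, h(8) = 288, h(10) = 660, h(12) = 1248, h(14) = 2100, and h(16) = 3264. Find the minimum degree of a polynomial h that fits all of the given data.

3

Forward differences of the values at n = 4, 6, 8, 10, 12, 14, 16:
  h  : 0  84  288  660  1248  2100  3264
  Δ  : 84  204  372  588  852  1164
  Δ^2: 120  168  216  264  312
  Δ^3: 48  48  48  48
  Δ^4: 0  0  0
  Δ^5: 0  0
  Δ^6: 0
The third differences are constant (48) and nonzero, while all higher differences vanish, so the minimal degree is 3.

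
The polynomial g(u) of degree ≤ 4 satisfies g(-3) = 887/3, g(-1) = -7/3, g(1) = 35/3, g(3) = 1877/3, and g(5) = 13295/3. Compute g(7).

48977/3

Write g(u) = au^4 + bu^3 + cu^2 + du + e. Substituting each data point gives a linear system:
  81a - 27b + 9c - 3d + e = 887/3
  a - b + c - d + e = -7/3
  a + b + c + d + e = 35/3
  81a + 27b + 9c + 3d + e = 1877/3
  625a + 125b + 25c + 5d + e = 13295/3
Solving the system yields a = 6, b = 6, c = -3, d = 1, e = 5/3.
So g(u) = 6u⁴ + 6u³ - 3u² + u + 5/3.
Then g(7) = 48977/3.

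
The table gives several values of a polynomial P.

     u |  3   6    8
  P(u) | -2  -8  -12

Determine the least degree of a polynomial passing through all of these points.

1

Divided differences on the nodes 3, 6, 8:
  order 0: -2  -8  -12
  order 1: -2  -2
  order 2: 0
The order-1 divided differences are all -2 (nonzero) and every higher order vanishes, so the data lies on a polynomial of degree exactly 1.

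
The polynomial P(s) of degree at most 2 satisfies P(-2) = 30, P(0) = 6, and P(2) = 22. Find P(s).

P(s) = 5s^2 - 2s + 6

Write P(s) = as^2 + bs + c. Substituting each data point gives a linear system:
  4a - 2b + c = 30
  c = 6
  4a + 2b + c = 22
Solving the system yields a = 5, b = -2, c = 6.
So P(s) = 5s² - 2s + 6.
Check: P(-2) = 30. ✓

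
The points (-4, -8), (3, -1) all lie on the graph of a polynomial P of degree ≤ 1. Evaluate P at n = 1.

-3

Using the Lagrange interpolation formula with nodes -4, 3:
  L_0(n) = (n - 3) / -7
  L_1(n) = (n + 4) / 7
Then P(n) = -8·L_0(n) - 1·L_1(n).
Expanding and collecting terms gives P(n) = n - 4.
Evaluating at n = 1: P(1) = -3.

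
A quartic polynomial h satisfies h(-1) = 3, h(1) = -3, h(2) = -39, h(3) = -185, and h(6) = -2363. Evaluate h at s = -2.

Using the Lagrange interpolation formula with nodes -1, 1, 2, 3, 6:
  L_0(s) = (s - 1)(s - 2)(s - 3)(s - 6) / 168
  L_1(s) = (s + 1)(s - 2)(s - 3)(s - 6) / -20
  L_2(s) = (s + 1)(s - 1)(s - 3)(s - 6) / 12
  L_3(s) = (s + 1)(s - 1)(s - 2)(s - 6) / -24
  L_4(s) = (s + 1)(s - 1)(s - 2)(s - 3) / 420
Then h(s) = 3·L_0(s) - 3·L_1(s) - 39·L_2(s) - 185·L_3(s) - 2363·L_4(s).
Expanding and collecting terms gives h(s) = -s^4 - 6s^3 + 6s^2 + 3s - 5.
Evaluating at s = -2: h(-2) = 45.

45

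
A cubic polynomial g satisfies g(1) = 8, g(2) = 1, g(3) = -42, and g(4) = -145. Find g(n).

g(n) = -4n^3 + 6n^2 + 3n + 3

Write g(n) = an^3 + bn^2 + cn + d. Substituting each data point gives a linear system:
  a + b + c + d = 8
  8a + 4b + 2c + d = 1
  27a + 9b + 3c + d = -42
  64a + 16b + 4c + d = -145
Solving the system yields a = -4, b = 6, c = 3, d = 3.
So g(n) = -4n^3 + 6n^2 + 3n + 3.
Check: g(4) = -145. ✓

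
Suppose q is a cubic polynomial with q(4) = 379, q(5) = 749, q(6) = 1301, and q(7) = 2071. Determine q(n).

q(n) = 6n^3 + n^2 - 5n - 1

Write q(n) = an^3 + bn^2 + cn + d. Substituting each data point gives a linear system:
  64a + 16b + 4c + d = 379
  125a + 25b + 5c + d = 749
  216a + 36b + 6c + d = 1301
  343a + 49b + 7c + d = 2071
Solving the system yields a = 6, b = 1, c = -5, d = -1.
So q(n) = 6n^3 + n^2 - 5n - 1.
Check: q(6) = 1301. ✓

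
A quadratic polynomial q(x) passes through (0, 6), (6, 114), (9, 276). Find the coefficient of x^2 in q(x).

Write q(x) = ax^2 + bx + c. Substituting each data point gives a linear system:
  c = 6
  36a + 6b + c = 114
  81a + 9b + c = 276
Solving the system yields a = 4, b = -6, c = 6.
So q(x) = 4x^2 - 6x + 6.
The leading coefficient is 4.

4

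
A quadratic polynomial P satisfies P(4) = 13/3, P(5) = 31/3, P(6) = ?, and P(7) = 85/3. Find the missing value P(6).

55/3

The 3 known points determine the degree-2 polynomial uniquely.
Write P(u) = au^2 + bu + c. Substituting each data point gives a linear system:
  16a + 4b + c = 13/3
  25a + 5b + c = 31/3
  49a + 7b + c = 85/3
Solving the system yields a = 1, b = -3, c = 1/3.
So P(u) = u² - 3u + 1/3.
Then P(6) = 55/3.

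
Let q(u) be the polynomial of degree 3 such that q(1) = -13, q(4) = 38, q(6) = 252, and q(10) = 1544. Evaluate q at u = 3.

-3

Write q(u) = au^3 + bu^2 + cu + d. Substituting each data point gives a linear system:
  a + b + c + d = -13
  64a + 16b + 4c + d = 38
  216a + 36b + 6c + d = 252
  1000a + 100b + 10c + d = 1544
Solving the system yields a = 2, b = -4, c = -5, d = -6.
So q(u) = 2u³ - 4u² - 5u - 6.
Then q(3) = -3.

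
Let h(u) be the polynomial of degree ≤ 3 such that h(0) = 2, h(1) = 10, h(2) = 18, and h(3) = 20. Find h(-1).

Write h(u) = au^3 + bu^2 + cu + d. Substituting each data point gives a linear system:
  d = 2
  a + b + c + d = 10
  8a + 4b + 2c + d = 18
  27a + 9b + 3c + d = 20
Solving the system yields a = -1, b = 3, c = 6, d = 2.
So h(u) = -u^3 + 3u^2 + 6u + 2.
Then h(-1) = 0.

0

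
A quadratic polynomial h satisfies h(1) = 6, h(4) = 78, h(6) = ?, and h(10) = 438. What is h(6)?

The 3 known points determine the degree-2 polynomial uniquely.
Write h(t) = at^2 + bt + c. Substituting each data point gives a linear system:
  a + b + c = 6
  16a + 4b + c = 78
  100a + 10b + c = 438
Solving the system yields a = 4, b = 4, c = -2.
So h(t) = 4t^2 + 4t - 2.
Then h(6) = 166.

166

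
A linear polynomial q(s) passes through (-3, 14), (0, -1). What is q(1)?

Using the Lagrange interpolation formula with nodes -3, 0:
  L_0(s) = s / -3
  L_1(s) = (s + 3) / 3
Then q(s) = 14·L_0(s) - 1·L_1(s).
Expanding and collecting terms gives q(s) = -5s - 1.
Evaluating at s = 1: q(1) = -6.

-6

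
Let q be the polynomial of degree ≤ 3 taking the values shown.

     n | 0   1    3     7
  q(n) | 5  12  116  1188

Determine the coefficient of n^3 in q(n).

Write q(n) = an^3 + bn^2 + cn + d. Substituting each data point gives a linear system:
  d = 5
  a + b + c + d = 12
  27a + 9b + 3c + d = 116
  343a + 49b + 7c + d = 1188
Solving the system yields a = 3, b = 3, c = 1, d = 5.
So q(n) = 3n³ + 3n² + n + 5.
The leading coefficient is 3.

3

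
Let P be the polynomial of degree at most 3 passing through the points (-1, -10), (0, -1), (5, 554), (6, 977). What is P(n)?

Using the Lagrange interpolation formula with nodes -1, 0, 5, 6:
  L_0(n) = n(n - 5)(n - 6) / -42
  L_1(n) = (n + 1)(n - 5)(n - 6) / 30
  L_2(n) = (n + 1)n(n - 6) / -30
  L_3(n) = (n + 1)n(n - 5) / 42
Then P(n) = -10·L_0(n) - 1·L_1(n) + 554·L_2(n) + 977·L_3(n).
Expanding and collecting terms gives P(n) = 5n^3 - 3n^2 + n - 1.
Check: P(-1) = -10. ✓

P(n) = 5n^3 - 3n^2 + n - 1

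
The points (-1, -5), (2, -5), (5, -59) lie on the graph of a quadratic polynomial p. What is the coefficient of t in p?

3

Write p(t) = at^2 + bt + c. Substituting each data point gives a linear system:
  a - b + c = -5
  4a + 2b + c = -5
  25a + 5b + c = -59
Solving the system yields a = -3, b = 3, c = 1.
So p(t) = -3t^2 + 3t + 1.
The coefficient of t is 3.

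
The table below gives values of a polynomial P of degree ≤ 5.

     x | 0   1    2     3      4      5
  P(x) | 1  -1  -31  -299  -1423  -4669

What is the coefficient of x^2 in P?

Write P(x) = ax^5 + bx^4 + cx^3 + dx^2 + ex + k. Substituting each data point gives a linear system:
  k = 1
  a + b + c + d + e + k = -1
  32a + 16b + 8c + 4d + 2e + k = -31
  243a + 81b + 27c + 9d + 3e + k = -299
  1024a + 256b + 64c + 16d + 4e + k = -1423
  3125a + 625b + 125c + 25d + 5e + k = -4669
Solving the system yields a = -2, b = 3, c = -3, d = 4, e = -4, k = 1.
So P(x) = -2x^5 + 3x^4 - 3x^3 + 4x^2 - 4x + 1.
The coefficient of x^2 is 4.

4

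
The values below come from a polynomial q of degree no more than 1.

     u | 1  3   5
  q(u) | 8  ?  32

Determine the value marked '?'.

20

On equispaced nodes a degree-1 polynomial has vanishing second forward difference, so
  q(1) - 2·q(3) + q(5) = 0.
Substituting the known values and solving for q(3):
  -2·q(3) = -40
  q(3) = 20.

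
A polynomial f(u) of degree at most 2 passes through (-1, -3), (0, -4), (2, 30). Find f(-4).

Write f(u) = au^2 + bu + c. Substituting each data point gives a linear system:
  a - b + c = -3
  c = -4
  4a + 2b + c = 30
Solving the system yields a = 6, b = 5, c = -4.
So f(u) = 6u² + 5u - 4.
Then f(-4) = 72.

72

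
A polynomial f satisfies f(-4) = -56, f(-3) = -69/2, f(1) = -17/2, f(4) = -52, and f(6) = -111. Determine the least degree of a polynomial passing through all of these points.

2

Divided differences on the nodes -4, -3, 1, 4, 6:
  order 0: -56  -69/2  -17/2  -52  -111
  order 1: 43/2  13/2  -29/2  -59/2
  order 2: -3  -3  -3
  order 3: 0  0
  order 4: 0
The order-2 divided differences are all -3 (nonzero) and every higher order vanishes, so the data lies on a polynomial of degree exactly 2.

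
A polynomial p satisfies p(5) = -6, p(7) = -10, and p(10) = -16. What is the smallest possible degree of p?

Divided differences on the nodes 5, 7, 10:
  order 0: -6  -10  -16
  order 1: -2  -2
  order 2: 0
The order-1 divided differences are all -2 (nonzero) and every higher order vanishes, so the data lies on a polynomial of degree exactly 1.

1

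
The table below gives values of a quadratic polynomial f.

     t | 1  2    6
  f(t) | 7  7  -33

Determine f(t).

f(t) = -2t^2 + 6t + 3

Using the Lagrange interpolation formula with nodes 1, 2, 6:
  L_0(t) = (t - 2)(t - 6) / 5
  L_1(t) = (t - 1)(t - 6) / -4
  L_2(t) = (t - 1)(t - 2) / 20
Then f(t) = 7·L_0(t) + 7·L_1(t) - 33·L_2(t).
Expanding and collecting terms gives f(t) = -2t^2 + 6t + 3.
Check: f(1) = 7. ✓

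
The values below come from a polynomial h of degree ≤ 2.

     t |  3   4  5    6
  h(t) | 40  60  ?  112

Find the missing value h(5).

84

The 3 known points determine the degree-2 polynomial uniquely.
Write h(t) = at^2 + bt + c. Substituting each data point gives a linear system:
  9a + 3b + c = 40
  16a + 4b + c = 60
  36a + 6b + c = 112
Solving the system yields a = 2, b = 6, c = 4.
So h(t) = 2t^2 + 6t + 4.
Then h(5) = 84.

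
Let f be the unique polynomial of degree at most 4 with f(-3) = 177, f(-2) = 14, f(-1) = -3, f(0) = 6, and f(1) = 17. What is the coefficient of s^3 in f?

4

Write f(s) = as^4 + bs^3 + cs^2 + ds + e. Substituting each data point gives a linear system:
  81a - 27b + 9c - 3d + e = 177
  16a - 8b + 4c - 2d + e = 14
  a - b + c - d + e = -3
  e = 6
  a + b + c + d + e = 17
Solving the system yields a = 4, b = 4, c = -3, d = 6, e = 6.
So f(s) = 4s⁴ + 4s³ - 3s² + 6s + 6.
The coefficient of s^3 is 4.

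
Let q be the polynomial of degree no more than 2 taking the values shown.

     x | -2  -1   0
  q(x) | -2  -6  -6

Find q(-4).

18

Forward differences of the values at x = -2, -1, 0:
  q  : -2  -6  -6
  Δ  : -4  0
  Δ^2: 4
The second differences are constant, confirming degree 2.
Interpolating (Newton forward form) and evaluating at x = -4 gives q(-4) = 18.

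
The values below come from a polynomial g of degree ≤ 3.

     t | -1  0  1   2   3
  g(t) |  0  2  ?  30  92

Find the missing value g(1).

6

The 4 known points determine the degree-3 polynomial uniquely.
Write g(t) = at^3 + bt^2 + ct + d. Substituting each data point gives a linear system:
  -a + b - c + d = 0
  d = 2
  8a + 4b + 2c + d = 30
  27a + 9b + 3c + d = 92
Solving the system yields a = 3, b = 1, c = 0, d = 2.
So g(t) = 3t^3 + t^2 + 2.
Then g(1) = 6.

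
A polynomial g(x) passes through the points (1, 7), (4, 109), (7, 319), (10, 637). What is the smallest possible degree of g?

Forward differences of the values at x = 1, 4, 7, 10:
  g  : 7  109  319  637
  Δ  : 102  210  318
  Δ^2: 108  108
  Δ^3: 0
The second differences are constant (108) and nonzero, while all higher differences vanish, so the minimal degree is 2.

2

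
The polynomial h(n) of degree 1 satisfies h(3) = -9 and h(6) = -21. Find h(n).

h(n) = -4n + 3

Write h(n) = an + b. Substituting each data point gives a linear system:
  3a + b = -9
  6a + b = -21
Solving the system yields a = -4, b = 3.
So h(n) = -4n + 3.
Check: h(3) = -9. ✓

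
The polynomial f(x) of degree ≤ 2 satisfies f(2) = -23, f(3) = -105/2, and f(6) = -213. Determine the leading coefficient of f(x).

-6

Write f(x) = ax^2 + bx + c. Substituting each data point gives a linear system:
  4a + 2b + c = -23
  9a + 3b + c = -105/2
  36a + 6b + c = -213
Solving the system yields a = -6, b = 1/2, c = 0.
So f(x) = -6x^2 + (1/2)x.
The leading coefficient is -6.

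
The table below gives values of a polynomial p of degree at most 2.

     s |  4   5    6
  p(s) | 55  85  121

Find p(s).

Write p(s) = as^2 + bs + c. Substituting each data point gives a linear system:
  16a + 4b + c = 55
  25a + 5b + c = 85
  36a + 6b + c = 121
Solving the system yields a = 3, b = 3, c = -5.
So p(s) = 3s^2 + 3s - 5.
Check: p(6) = 121. ✓

p(s) = 3s^2 + 3s - 5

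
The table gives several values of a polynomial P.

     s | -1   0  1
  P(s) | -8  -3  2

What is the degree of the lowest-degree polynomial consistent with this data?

1

Forward differences of the values at s = -1, 0, 1:
  P  : -8  -3  2
  Δ  : 5  5
  Δ^2: 0
The first differences are constant (5) and nonzero, while all higher differences vanish, so the minimal degree is 1.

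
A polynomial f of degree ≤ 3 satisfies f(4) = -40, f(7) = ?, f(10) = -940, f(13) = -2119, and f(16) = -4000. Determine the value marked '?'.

On equispaced nodes a degree-3 polynomial has vanishing fourth forward difference, so
  f(4) - 4·f(7) + 6·f(10) - 4·f(13) + f(16) = 0.
Substituting the known values and solving for f(7):
  -4·f(7) = 1204
  f(7) = -301.

-301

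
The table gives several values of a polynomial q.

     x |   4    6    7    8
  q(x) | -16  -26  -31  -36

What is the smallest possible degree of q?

1

Divided differences on the nodes 4, 6, 7, 8:
  order 0: -16  -26  -31  -36
  order 1: -5  -5  -5
  order 2: 0  0
  order 3: 0
The order-1 divided differences are all -5 (nonzero) and every higher order vanishes, so the data lies on a polynomial of degree exactly 1.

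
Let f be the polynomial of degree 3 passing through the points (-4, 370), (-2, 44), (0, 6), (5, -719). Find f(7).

-2017

Using the Lagrange interpolation formula with nodes -4, -2, 0, 5:
  L_0(u) = (u + 2)u(u - 5) / -72
  L_1(u) = (u + 4)u(u - 5) / 28
  L_2(u) = (u + 4)(u + 2)(u - 5) / -40
  L_3(u) = (u + 4)(u + 2)u / 315
Then f(u) = 370·L_0(u) + 44·L_1(u) + 6·L_2(u) - 719·L_3(u).
Expanding and collecting terms gives f(u) = -6u^3 + 5u + 6.
Evaluating at u = 7: f(7) = -2017.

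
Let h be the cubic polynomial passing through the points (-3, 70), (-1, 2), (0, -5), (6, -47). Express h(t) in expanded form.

h(t) = -t^3 + 5t^2 - t - 5

Write h(t) = at^3 + bt^2 + ct + d. Substituting each data point gives a linear system:
  -27a + 9b - 3c + d = 70
  -a + b - c + d = 2
  d = -5
  216a + 36b + 6c + d = -47
Solving the system yields a = -1, b = 5, c = -1, d = -5.
So h(t) = -t^3 + 5t^2 - t - 5.
Check: h(-1) = 2. ✓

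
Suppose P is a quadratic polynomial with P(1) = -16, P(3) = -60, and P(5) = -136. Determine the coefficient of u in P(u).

-6

Write P(u) = au^2 + bu + c. Substituting each data point gives a linear system:
  a + b + c = -16
  9a + 3b + c = -60
  25a + 5b + c = -136
Solving the system yields a = -4, b = -6, c = -6.
So P(u) = -4u² - 6u - 6.
The coefficient of u is -6.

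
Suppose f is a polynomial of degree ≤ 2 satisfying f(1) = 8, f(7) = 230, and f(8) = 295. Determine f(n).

Write f(n) = an^2 + bn + c. Substituting each data point gives a linear system:
  a + b + c = 8
  49a + 7b + c = 230
  64a + 8b + c = 295
Solving the system yields a = 4, b = 5, c = -1.
So f(n) = 4n^2 + 5n - 1.
Check: f(7) = 230. ✓

f(n) = 4n^2 + 5n - 1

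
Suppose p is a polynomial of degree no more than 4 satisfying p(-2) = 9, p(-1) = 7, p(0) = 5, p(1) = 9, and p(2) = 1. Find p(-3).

-19

Forward differences of the values at s = -2, -1, 0, 1, 2:
  p  : 9  7  5  9  1
  Δ  : -2  -2  4  -8
  Δ^2: 0  6  -12
  Δ^3: 6  -18
  Δ^4: -24
The fourth differences are constant, confirming degree 4.
Interpolating (Newton forward form) and evaluating at s = -3 gives p(-3) = -19.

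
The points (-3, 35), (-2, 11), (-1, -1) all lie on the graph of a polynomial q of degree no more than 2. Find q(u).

Using the Lagrange interpolation formula with nodes -3, -2, -1:
  L_0(u) = (u + 2)(u + 1) / 2
  L_1(u) = (u + 3)(u + 1) / -1
  L_2(u) = (u + 3)(u + 2) / 2
Then q(u) = 35·L_0(u) + 11·L_1(u) - 1·L_2(u).
Expanding and collecting terms gives q(u) = 6u² + 6u - 1.
Check: q(-2) = 11. ✓

q(u) = 6u^2 + 6u - 1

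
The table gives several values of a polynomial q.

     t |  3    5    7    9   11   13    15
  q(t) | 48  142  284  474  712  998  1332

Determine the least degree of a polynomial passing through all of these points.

Forward differences of the values at t = 3, 5, 7, 9, 11, 13, 15:
  q  : 48  142  284  474  712  998  1332
  Δ  : 94  142  190  238  286  334
  Δ^2: 48  48  48  48  48
  Δ^3: 0  0  0  0
  Δ^4: 0  0  0
  Δ^5: 0  0
  Δ^6: 0
The second differences are constant (48) and nonzero, while all higher differences vanish, so the minimal degree is 2.

2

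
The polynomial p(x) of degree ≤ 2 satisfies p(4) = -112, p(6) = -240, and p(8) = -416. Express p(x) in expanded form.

Using the Lagrange interpolation formula with nodes 4, 6, 8:
  L_0(x) = (x - 6)(x - 8) / 8
  L_1(x) = (x - 4)(x - 8) / -4
  L_2(x) = (x - 4)(x - 6) / 8
Then p(x) = -112·L_0(x) - 240·L_1(x) - 416·L_2(x).
Expanding and collecting terms gives p(x) = -6x^2 - 4x.
Check: p(4) = -112. ✓

p(x) = -6x^2 - 4x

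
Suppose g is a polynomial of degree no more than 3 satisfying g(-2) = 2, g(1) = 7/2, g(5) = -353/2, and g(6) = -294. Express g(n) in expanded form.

g(n) = -n^3 - (5/2)n^2 + n + 6

Using the Lagrange interpolation formula with nodes -2, 1, 5, 6:
  L_0(n) = (n - 1)(n - 5)(n - 6) / -168
  L_1(n) = (n + 2)(n - 5)(n - 6) / 60
  L_2(n) = (n + 2)(n - 1)(n - 6) / -28
  L_3(n) = (n + 2)(n - 1)(n - 5) / 40
Then g(n) = 2·L_0(n) + 7/2·L_1(n) - 353/2·L_2(n) - 294·L_3(n).
Expanding and collecting terms gives g(n) = -n³ - (5/2)n² + n + 6.
Check: g(1) = 7/2. ✓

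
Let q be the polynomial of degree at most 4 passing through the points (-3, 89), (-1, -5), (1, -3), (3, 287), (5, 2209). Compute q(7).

Using the Lagrange interpolation formula with nodes -3, -1, 1, 3, 5:
  L_0(u) = (u + 1)(u - 1)(u - 3)(u - 5) / 384
  L_1(u) = (u + 3)(u - 1)(u - 3)(u - 5) / -96
  L_2(u) = (u + 3)(u + 1)(u - 3)(u - 5) / 64
  L_3(u) = (u + 3)(u + 1)(u - 1)(u - 5) / -96
  L_4(u) = (u + 3)(u + 1)(u - 1)(u - 3) / 384
Then q(u) = 89·L_0(u) - 5·L_1(u) - 3·L_2(u) + 287·L_3(u) + 2209·L_4(u).
Expanding and collecting terms gives q(u) = 3u^4 + 4u^3 - 6u^2 - 3u - 1.
Evaluating at u = 7: q(7) = 8259.

8259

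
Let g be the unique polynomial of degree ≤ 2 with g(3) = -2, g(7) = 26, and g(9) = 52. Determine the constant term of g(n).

-2

Write g(n) = an^2 + bn + c. Substituting each data point gives a linear system:
  9a + 3b + c = -2
  49a + 7b + c = 26
  81a + 9b + c = 52
Solving the system yields a = 1, b = -3, c = -2.
So g(n) = n^2 - 3n - 2.
The constant term is -2.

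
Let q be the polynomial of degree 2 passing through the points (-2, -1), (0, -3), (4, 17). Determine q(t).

q(t) = t^2 + t - 3

Write q(t) = at^2 + bt + c. Substituting each data point gives a linear system:
  4a - 2b + c = -1
  c = -3
  16a + 4b + c = 17
Solving the system yields a = 1, b = 1, c = -3.
So q(t) = t^2 + t - 3.
Check: q(4) = 17. ✓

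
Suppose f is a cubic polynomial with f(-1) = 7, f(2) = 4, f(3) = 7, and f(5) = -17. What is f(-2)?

32

Using the Lagrange interpolation formula with nodes -1, 2, 3, 5:
  L_0(x) = (x - 2)(x - 3)(x - 5) / -72
  L_1(x) = (x + 1)(x - 3)(x - 5) / 9
  L_2(x) = (x + 1)(x - 2)(x - 5) / -8
  L_3(x) = (x + 1)(x - 2)(x - 3) / 36
Then f(x) = 7·L_0(x) + 4·L_1(x) + 7·L_2(x) - 17·L_3(x).
Expanding and collecting terms gives f(x) = -x³ + 5x² - 3x - 2.
Evaluating at x = -2: f(-2) = 32.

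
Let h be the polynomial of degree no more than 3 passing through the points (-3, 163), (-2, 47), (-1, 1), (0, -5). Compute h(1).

-1

Write h(t) = at^3 + bt^2 + ct + d. Substituting each data point gives a linear system:
  -27a + 9b - 3c + d = 163
  -8a + 4b - 2c + d = 47
  -a + b - c + d = 1
  d = -5
Solving the system yields a = -5, b = 5, c = 4, d = -5.
So h(t) = -5t^3 + 5t^2 + 4t - 5.
Then h(1) = -1.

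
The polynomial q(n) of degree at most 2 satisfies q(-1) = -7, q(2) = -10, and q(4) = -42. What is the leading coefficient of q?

Write q(n) = an^2 + bn + c. Substituting each data point gives a linear system:
  a - b + c = -7
  4a + 2b + c = -10
  16a + 4b + c = -42
Solving the system yields a = -3, b = 2, c = -2.
So q(n) = -3n² + 2n - 2.
The leading coefficient is -3.

-3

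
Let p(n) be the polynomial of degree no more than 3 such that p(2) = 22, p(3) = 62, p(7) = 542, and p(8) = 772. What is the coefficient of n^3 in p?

1

Write p(n) = an^3 + bn^2 + cn + d. Substituting each data point gives a linear system:
  8a + 4b + 2c + d = 22
  27a + 9b + 3c + d = 62
  343a + 49b + 7c + d = 542
  512a + 64b + 8c + d = 772
Solving the system yields a = 1, b = 4, c = 1, d = -4.
So p(n) = n³ + 4n² + n - 4.
The leading coefficient is 1.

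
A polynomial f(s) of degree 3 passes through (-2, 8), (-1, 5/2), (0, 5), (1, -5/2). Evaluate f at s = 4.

Write f(s) = as^3 + bs^2 + cs + d. Substituting each data point gives a linear system:
  -8a + 4b - 2c + d = 8
  -a + b - c + d = 5/2
  d = 5
  a + b + c + d = -5/2
Solving the system yields a = -3, b = -5, c = 1/2, d = 5.
So f(s) = -3s^3 - 5s^2 + (1/2)s + 5.
Then f(4) = -265.

-265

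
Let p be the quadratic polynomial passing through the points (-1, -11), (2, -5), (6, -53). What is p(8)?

-101

Using the Lagrange interpolation formula with nodes -1, 2, 6:
  L_0(t) = (t - 2)(t - 6) / 21
  L_1(t) = (t + 1)(t - 6) / -12
  L_2(t) = (t + 1)(t - 2) / 28
Then p(t) = -11·L_0(t) - 5·L_1(t) - 53·L_2(t).
Expanding and collecting terms gives p(t) = -2t^2 + 4t - 5.
Evaluating at t = 8: p(8) = -101.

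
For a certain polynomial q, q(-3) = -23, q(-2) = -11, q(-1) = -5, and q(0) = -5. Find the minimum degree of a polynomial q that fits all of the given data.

Forward differences of the values at t = -3, -2, -1, 0:
  q  : -23  -11  -5  -5
  Δ  : 12  6  0
  Δ^2: -6  -6
  Δ^3: 0
The second differences are constant (-6) and nonzero, while all higher differences vanish, so the minimal degree is 2.

2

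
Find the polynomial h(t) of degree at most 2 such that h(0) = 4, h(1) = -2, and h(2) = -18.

Write h(t) = at^2 + bt + c. Substituting each data point gives a linear system:
  c = 4
  a + b + c = -2
  4a + 2b + c = -18
Solving the system yields a = -5, b = -1, c = 4.
So h(t) = -5t^2 - t + 4.
Check: h(1) = -2. ✓

h(t) = -5t^2 - t + 4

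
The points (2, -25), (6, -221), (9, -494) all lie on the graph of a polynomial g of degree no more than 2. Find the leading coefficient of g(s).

Write g(s) = as^2 + bs + c. Substituting each data point gives a linear system:
  4a + 2b + c = -25
  36a + 6b + c = -221
  81a + 9b + c = -494
Solving the system yields a = -6, b = -1, c = 1.
So g(s) = -6s^2 - s + 1.
The leading coefficient is -6.

-6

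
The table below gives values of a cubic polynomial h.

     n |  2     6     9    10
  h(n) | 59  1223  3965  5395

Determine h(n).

Using the Lagrange interpolation formula with nodes 2, 6, 9, 10:
  L_0(n) = (n - 6)(n - 9)(n - 10) / -224
  L_1(n) = (n - 2)(n - 9)(n - 10) / 48
  L_2(n) = (n - 2)(n - 6)(n - 10) / -21
  L_3(n) = (n - 2)(n - 6)(n - 9) / 32
Then h(n) = 59·L_0(n) + 1223·L_1(n) + 3965·L_2(n) + 5395·L_3(n).
Expanding and collecting terms gives h(n) = 5n³ + 4n² - n + 5.
Check: h(6) = 1223. ✓

h(n) = 5n^3 + 4n^2 - n + 5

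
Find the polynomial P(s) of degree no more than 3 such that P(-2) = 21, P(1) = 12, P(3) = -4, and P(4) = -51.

Using the Lagrange interpolation formula with nodes -2, 1, 3, 4:
  L_0(s) = (s - 1)(s - 3)(s - 4) / -90
  L_1(s) = (s + 2)(s - 3)(s - 4) / 18
  L_2(s) = (s + 2)(s - 1)(s - 4) / -10
  L_3(s) = (s + 2)(s - 1)(s - 3) / 18
Then P(s) = 21·L_0(s) + 12·L_1(s) - 4·L_2(s) - 51·L_3(s).
Expanding and collecting terms gives P(s) = -2s^3 + 3s^2 + 6s + 5.
Check: P(3) = -4. ✓

P(s) = -2s^3 + 3s^2 + 6s + 5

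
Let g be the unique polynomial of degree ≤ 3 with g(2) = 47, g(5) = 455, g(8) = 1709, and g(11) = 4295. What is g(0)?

5

Write g(s) = as^3 + bs^2 + cs + d. Substituting each data point gives a linear system:
  8a + 4b + 2c + d = 47
  125a + 25b + 5c + d = 455
  512a + 64b + 8c + d = 1709
  1331a + 121b + 11c + d = 4295
Solving the system yields a = 3, b = 2, c = 5, d = 5.
So g(s) = 3s^3 + 2s^2 + 5s + 5.
Then g(0) = 5.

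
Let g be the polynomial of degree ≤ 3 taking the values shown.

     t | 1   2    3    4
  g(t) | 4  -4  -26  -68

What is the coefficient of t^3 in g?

-1

Write g(t) = at^3 + bt^2 + ct + d. Substituting each data point gives a linear system:
  a + b + c + d = 4
  8a + 4b + 2c + d = -4
  27a + 9b + 3c + d = -26
  64a + 16b + 4c + d = -68
Solving the system yields a = -1, b = -1, c = 2, d = 4.
So g(t) = -t^3 - t^2 + 2t + 4.
The leading coefficient is -1.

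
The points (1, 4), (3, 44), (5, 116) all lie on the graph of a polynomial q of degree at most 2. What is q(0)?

-4

Using the Lagrange interpolation formula with nodes 1, 3, 5:
  L_0(n) = (n - 3)(n - 5) / 8
  L_1(n) = (n - 1)(n - 5) / -4
  L_2(n) = (n - 1)(n - 3) / 8
Then q(n) = 4·L_0(n) + 44·L_1(n) + 116·L_2(n).
Expanding and collecting terms gives q(n) = 4n^2 + 4n - 4.
Evaluating at n = 0: q(0) = -4.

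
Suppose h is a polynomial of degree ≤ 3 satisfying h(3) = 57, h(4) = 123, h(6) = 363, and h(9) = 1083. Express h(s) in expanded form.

h(s) = s^3 + 5s^2 - 6s + 3

Using the Lagrange interpolation formula with nodes 3, 4, 6, 9:
  L_0(s) = (s - 4)(s - 6)(s - 9) / -18
  L_1(s) = (s - 3)(s - 6)(s - 9) / 10
  L_2(s) = (s - 3)(s - 4)(s - 9) / -18
  L_3(s) = (s - 3)(s - 4)(s - 6) / 90
Then h(s) = 57·L_0(s) + 123·L_1(s) + 363·L_2(s) + 1083·L_3(s).
Expanding and collecting terms gives h(s) = s³ + 5s² - 6s + 3.
Check: h(4) = 123. ✓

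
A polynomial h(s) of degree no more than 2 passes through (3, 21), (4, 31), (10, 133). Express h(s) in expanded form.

h(s) = s^2 + 3s + 3

Write h(s) = as^2 + bs + c. Substituting each data point gives a linear system:
  9a + 3b + c = 21
  16a + 4b + c = 31
  100a + 10b + c = 133
Solving the system yields a = 1, b = 3, c = 3.
So h(s) = s^2 + 3s + 3.
Check: h(10) = 133. ✓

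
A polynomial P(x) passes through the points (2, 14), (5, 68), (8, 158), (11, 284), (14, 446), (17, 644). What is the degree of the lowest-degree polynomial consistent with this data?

Forward differences of the values at x = 2, 5, 8, 11, 14, 17:
  P  : 14  68  158  284  446  644
  Δ  : 54  90  126  162  198
  Δ^2: 36  36  36  36
  Δ^3: 0  0  0
  Δ^4: 0  0
  Δ^5: 0
The second differences are constant (36) and nonzero, while all higher differences vanish, so the minimal degree is 2.

2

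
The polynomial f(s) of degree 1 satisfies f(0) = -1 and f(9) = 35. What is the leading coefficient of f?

4

Write f(s) = as + b. Substituting each data point gives a linear system:
  b = -1
  9a + b = 35
Solving the system yields a = 4, b = -1.
So f(s) = 4s - 1.
The leading coefficient is 4.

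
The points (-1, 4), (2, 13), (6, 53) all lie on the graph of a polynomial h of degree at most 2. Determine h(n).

h(n) = n^2 + 2n + 5

Write h(n) = an^2 + bn + c. Substituting each data point gives a linear system:
  a - b + c = 4
  4a + 2b + c = 13
  36a + 6b + c = 53
Solving the system yields a = 1, b = 2, c = 5.
So h(n) = n² + 2n + 5.
Check: h(6) = 53. ✓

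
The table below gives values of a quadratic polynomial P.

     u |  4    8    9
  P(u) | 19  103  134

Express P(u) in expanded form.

P(u) = 2u^2 - 3u - 1

Write P(u) = au^2 + bu + c. Substituting each data point gives a linear system:
  16a + 4b + c = 19
  64a + 8b + c = 103
  81a + 9b + c = 134
Solving the system yields a = 2, b = -3, c = -1.
So P(u) = 2u^2 - 3u - 1.
Check: P(9) = 134. ✓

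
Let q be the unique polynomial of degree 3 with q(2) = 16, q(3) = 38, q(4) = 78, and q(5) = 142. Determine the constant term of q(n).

2

Write q(n) = an^3 + bn^2 + cn + d. Substituting each data point gives a linear system:
  8a + 4b + 2c + d = 16
  27a + 9b + 3c + d = 38
  64a + 16b + 4c + d = 78
  125a + 25b + 5c + d = 142
Solving the system yields a = 1, b = 0, c = 3, d = 2.
So q(n) = n^3 + 3n + 2.
The constant term is 2.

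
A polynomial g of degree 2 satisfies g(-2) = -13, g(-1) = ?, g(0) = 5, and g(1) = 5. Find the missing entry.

-1

The 3 known points determine the degree-2 polynomial uniquely.
Write g(n) = an^2 + bn + c. Substituting each data point gives a linear system:
  4a - 2b + c = -13
  c = 5
  a + b + c = 5
Solving the system yields a = -3, b = 3, c = 5.
So g(n) = -3n^2 + 3n + 5.
Then g(-1) = -1.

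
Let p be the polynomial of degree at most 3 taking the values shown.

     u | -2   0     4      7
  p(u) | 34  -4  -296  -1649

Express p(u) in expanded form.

p(u) = -5u^3 + u^2 + 3u - 4

Write p(u) = au^3 + bu^2 + cu + d. Substituting each data point gives a linear system:
  -8a + 4b - 2c + d = 34
  d = -4
  64a + 16b + 4c + d = -296
  343a + 49b + 7c + d = -1649
Solving the system yields a = -5, b = 1, c = 3, d = -4.
So p(u) = -5u^3 + u^2 + 3u - 4.
Check: p(4) = -296. ✓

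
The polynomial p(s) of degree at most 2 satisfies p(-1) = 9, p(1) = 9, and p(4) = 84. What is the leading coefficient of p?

Write p(s) = as^2 + bs + c. Substituting each data point gives a linear system:
  a - b + c = 9
  a + b + c = 9
  16a + 4b + c = 84
Solving the system yields a = 5, b = 0, c = 4.
So p(s) = 5s² + 4.
The leading coefficient is 5.

5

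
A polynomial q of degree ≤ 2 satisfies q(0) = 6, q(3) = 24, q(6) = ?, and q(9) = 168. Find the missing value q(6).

On equispaced nodes a degree-2 polynomial has vanishing third forward difference, so
  - q(0) + 3·q(3) - 3·q(6) + q(9) = 0.
Substituting the known values and solving for q(6):
  -3·q(6) = -234
  q(6) = 78.

78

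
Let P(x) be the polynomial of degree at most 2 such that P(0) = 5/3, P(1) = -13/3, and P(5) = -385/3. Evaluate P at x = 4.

-247/3

Using the Lagrange interpolation formula with nodes 0, 1, 5:
  L_0(x) = (x - 1)(x - 5) / 5
  L_1(x) = x(x - 5) / -4
  L_2(x) = x(x - 1) / 20
Then P(x) = 5/3·L_0(x) - 13/3·L_1(x) - 385/3·L_2(x).
Expanding and collecting terms gives P(x) = -5x² - x + 5/3.
Evaluating at x = 4: P(4) = -247/3.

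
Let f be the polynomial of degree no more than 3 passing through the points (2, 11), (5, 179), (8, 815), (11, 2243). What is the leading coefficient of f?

Write f(u) = au^3 + bu^2 + cu + d. Substituting each data point gives a linear system:
  8a + 4b + 2c + d = 11
  125a + 25b + 5c + d = 179
  512a + 64b + 8c + d = 815
  1331a + 121b + 11c + d = 2243
Solving the system yields a = 2, b = -4, c = 6, d = -1.
So f(u) = 2u^3 - 4u^2 + 6u - 1.
The leading coefficient is 2.

2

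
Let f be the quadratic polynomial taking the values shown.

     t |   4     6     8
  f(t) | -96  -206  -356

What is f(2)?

-26

Using the Lagrange interpolation formula with nodes 4, 6, 8:
  L_0(t) = (t - 6)(t - 8) / 8
  L_1(t) = (t - 4)(t - 8) / -4
  L_2(t) = (t - 4)(t - 6) / 8
Then f(t) = -96·L_0(t) - 206·L_1(t) - 356·L_2(t).
Expanding and collecting terms gives f(t) = -5t^2 - 5t + 4.
Evaluating at t = 2: f(2) = -26.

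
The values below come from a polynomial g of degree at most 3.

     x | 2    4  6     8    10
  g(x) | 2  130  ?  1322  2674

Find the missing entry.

522

The 4 known points determine the degree-3 polynomial uniquely.
Write g(x) = ax^3 + bx^2 + cx + d. Substituting each data point gives a linear system:
  8a + 4b + 2c + d = 2
  64a + 16b + 4c + d = 130
  512a + 64b + 8c + d = 1322
  1000a + 100b + 10c + d = 2674
Solving the system yields a = 3, b = -3, c = -2, d = -6.
So g(x) = 3x³ - 3x² - 2x - 6.
Then g(6) = 522.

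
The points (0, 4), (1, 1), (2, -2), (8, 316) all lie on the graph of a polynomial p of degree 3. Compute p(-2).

Using the Lagrange interpolation formula with nodes 0, 1, 2, 8:
  L_0(s) = (s - 1)(s - 2)(s - 8) / -16
  L_1(s) = s(s - 2)(s - 8) / 7
  L_2(s) = s(s - 1)(s - 8) / -12
  L_3(s) = s(s - 1)(s - 2) / 336
Then p(s) = 4·L_0(s) + 1·L_1(s) - 2·L_2(s) + 316·L_3(s).
Expanding and collecting terms gives p(s) = s³ - 3s² - s + 4.
Evaluating at s = -2: p(-2) = -14.

-14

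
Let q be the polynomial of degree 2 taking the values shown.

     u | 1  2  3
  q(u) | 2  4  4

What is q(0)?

Forward differences of the values at u = 1, 2, 3:
  q  : 2  4  4
  Δ  : 2  0
  Δ^2: -2
The second differences are constant, confirming degree 2.
Interpolating (Newton forward form) and evaluating at u = 0 gives q(0) = -2.

-2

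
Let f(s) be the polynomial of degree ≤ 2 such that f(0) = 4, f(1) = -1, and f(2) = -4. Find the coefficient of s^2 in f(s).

Write f(s) = as^2 + bs + c. Substituting each data point gives a linear system:
  c = 4
  a + b + c = -1
  4a + 2b + c = -4
Solving the system yields a = 1, b = -6, c = 4.
So f(s) = s^2 - 6s + 4.
The leading coefficient is 1.

1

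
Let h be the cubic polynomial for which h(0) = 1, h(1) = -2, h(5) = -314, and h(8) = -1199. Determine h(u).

Using the Lagrange interpolation formula with nodes 0, 1, 5, 8:
  L_0(u) = (u - 1)(u - 5)(u - 8) / -40
  L_1(u) = u(u - 5)(u - 8) / 28
  L_2(u) = u(u - 1)(u - 8) / -60
  L_3(u) = u(u - 1)(u - 5) / 168
Then h(u) = 1·L_0(u) - 2·L_1(u) - 314·L_2(u) - 1199·L_3(u).
Expanding and collecting terms gives h(u) = -2u^3 - 3u^2 + 2u + 1.
Check: h(1) = -2. ✓

h(u) = -2u^3 - 3u^2 + 2u + 1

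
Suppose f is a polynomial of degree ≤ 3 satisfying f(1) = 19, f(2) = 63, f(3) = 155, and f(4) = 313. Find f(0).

5

Write f(s) = as^3 + bs^2 + cs + d. Substituting each data point gives a linear system:
  a + b + c + d = 19
  8a + 4b + 2c + d = 63
  27a + 9b + 3c + d = 155
  64a + 16b + 4c + d = 313
Solving the system yields a = 3, b = 6, c = 5, d = 5.
So f(s) = 3s³ + 6s² + 5s + 5.
Then f(0) = 5.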